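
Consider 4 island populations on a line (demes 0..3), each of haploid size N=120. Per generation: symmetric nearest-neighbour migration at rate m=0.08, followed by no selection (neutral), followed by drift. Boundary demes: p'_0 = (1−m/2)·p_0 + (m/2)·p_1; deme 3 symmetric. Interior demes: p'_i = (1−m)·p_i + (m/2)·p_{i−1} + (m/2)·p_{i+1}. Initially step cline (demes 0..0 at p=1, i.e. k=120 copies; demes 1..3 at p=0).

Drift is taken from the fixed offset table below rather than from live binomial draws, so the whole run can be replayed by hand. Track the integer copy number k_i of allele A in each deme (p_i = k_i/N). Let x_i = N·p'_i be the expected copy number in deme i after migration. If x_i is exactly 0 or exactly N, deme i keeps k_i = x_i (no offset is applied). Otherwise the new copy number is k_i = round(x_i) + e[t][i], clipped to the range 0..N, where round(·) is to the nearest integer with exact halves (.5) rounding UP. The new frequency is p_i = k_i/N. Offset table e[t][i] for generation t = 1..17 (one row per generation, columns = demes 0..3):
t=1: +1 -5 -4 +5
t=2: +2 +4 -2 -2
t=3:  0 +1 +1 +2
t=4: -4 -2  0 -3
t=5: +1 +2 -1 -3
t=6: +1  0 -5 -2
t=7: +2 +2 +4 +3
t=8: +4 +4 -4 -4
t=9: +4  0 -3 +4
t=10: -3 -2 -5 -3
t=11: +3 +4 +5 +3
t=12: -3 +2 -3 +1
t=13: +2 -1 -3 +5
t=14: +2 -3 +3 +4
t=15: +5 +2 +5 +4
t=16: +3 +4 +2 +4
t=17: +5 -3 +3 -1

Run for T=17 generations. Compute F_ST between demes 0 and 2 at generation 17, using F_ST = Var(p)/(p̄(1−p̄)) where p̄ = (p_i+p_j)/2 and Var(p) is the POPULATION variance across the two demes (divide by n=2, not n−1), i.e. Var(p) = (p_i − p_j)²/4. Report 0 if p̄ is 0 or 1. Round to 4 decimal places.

0.3913

t=0: k=[120 0 0 0]
t=1: x=[115.2000 4.8000 0.0000 0.0000] k=[116 0 0 0]
t=2: x=[111.3600 4.6400 0.0000 0.0000] k=[113 9 0 0]
t=3: x=[108.8400 12.8000 0.3600 0.0000] k=[109 14 1 0]
t=4: x=[105.2000 17.2800 1.4800 0.0400] k=[101 15 1 0]
t=5: x=[97.5600 17.8800 1.5200 0.0400] k=[99 20 1 0]
t=6: x=[95.8400 22.4000 1.7200 0.0400] k=[97 22 0 0]
t=7: x=[94.0000 24.1200 0.8800 0.0000] k=[96 26 5 0]
t=8: x=[93.2000 27.9600 5.6400 0.2000] k=[97 32 2 0]
t=9: x=[94.4000 33.4000 3.1200 0.0800] k=[98 33 0 4]
t=10: x=[95.4000 34.2800 1.4800 3.8400] k=[92 32 0 1]
t=11: x=[89.6000 33.1200 1.3200 0.9600] k=[93 37 6 4]
t=12: x=[90.7600 38.0000 7.1600 4.0800] k=[88 40 4 5]
t=13: x=[86.0800 40.4800 5.4800 4.9600] k=[88 39 2 10]
t=14: x=[86.0400 39.4800 3.8000 9.6800] k=[88 36 7 14]
t=15: x=[85.9200 36.9200 8.4400 13.7200] k=[91 39 13 18]
t=16: x=[88.9200 40.0400 14.2400 17.8000] k=[92 44 16 22]
t=17: x=[90.0800 44.8000 17.3600 21.7600] k=[95 42 20 21]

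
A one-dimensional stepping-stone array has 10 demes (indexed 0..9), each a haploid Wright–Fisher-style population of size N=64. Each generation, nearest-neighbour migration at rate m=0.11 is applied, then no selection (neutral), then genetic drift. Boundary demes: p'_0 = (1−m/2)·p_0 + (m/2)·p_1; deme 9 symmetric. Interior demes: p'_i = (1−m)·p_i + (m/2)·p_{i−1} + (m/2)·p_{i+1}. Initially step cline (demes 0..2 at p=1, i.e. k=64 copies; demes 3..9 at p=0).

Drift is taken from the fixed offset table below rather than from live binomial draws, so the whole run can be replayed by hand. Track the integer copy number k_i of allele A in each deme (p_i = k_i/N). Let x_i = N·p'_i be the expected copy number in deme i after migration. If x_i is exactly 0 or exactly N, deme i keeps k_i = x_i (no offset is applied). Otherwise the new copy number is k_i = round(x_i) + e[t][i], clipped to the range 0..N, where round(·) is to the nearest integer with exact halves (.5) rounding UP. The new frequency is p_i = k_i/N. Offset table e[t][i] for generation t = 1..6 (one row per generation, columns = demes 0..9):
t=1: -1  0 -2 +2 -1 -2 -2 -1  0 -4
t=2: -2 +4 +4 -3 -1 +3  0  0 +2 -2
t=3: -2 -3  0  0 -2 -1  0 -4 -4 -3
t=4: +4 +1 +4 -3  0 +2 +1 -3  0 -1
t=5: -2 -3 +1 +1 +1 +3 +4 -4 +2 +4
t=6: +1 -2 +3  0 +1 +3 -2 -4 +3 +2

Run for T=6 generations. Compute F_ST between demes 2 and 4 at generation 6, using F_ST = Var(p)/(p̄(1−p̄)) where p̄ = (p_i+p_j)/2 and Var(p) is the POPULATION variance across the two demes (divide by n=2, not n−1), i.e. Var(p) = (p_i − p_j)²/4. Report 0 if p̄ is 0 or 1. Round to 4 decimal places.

t=0: k=[64 64 64 0 0 0 0 0 0 0]
t=1: x=[64.0000 64.0000 60.4800 3.5200 0.0000 0.0000 0.0000 0.0000 0.0000 0.0000] k=[64 64 58 6 0 0 0 0 0 0]
t=2: x=[64.0000 63.6700 55.4700 8.5300 0.3300 0.0000 0.0000 0.0000 0.0000 0.0000] k=[64 64 59 6 0 0 0 0 0 0]
t=3: x=[64.0000 63.7250 56.3600 8.5850 0.3300 0.0000 0.0000 0.0000 0.0000 0.0000] k=[64 61 56 9 0 0 0 0 0 0]
t=4: x=[63.8350 60.8900 53.6900 11.0900 0.4950 0.0000 0.0000 0.0000 0.0000 0.0000] k=[64 62 58 8 0 0 0 0 0 0]
t=5: x=[63.8900 61.8900 55.4700 10.3100 0.4400 0.0000 0.0000 0.0000 0.0000 0.0000] k=[62 59 56 11 1 0 0 0 0 0]
t=6: x=[61.8350 59.0000 53.6900 12.9250 1.4950 0.0550 0.0000 0.0000 0.0000 0.0000] k=[63 57 57 13 2 3 0 0 0 0]

0.7431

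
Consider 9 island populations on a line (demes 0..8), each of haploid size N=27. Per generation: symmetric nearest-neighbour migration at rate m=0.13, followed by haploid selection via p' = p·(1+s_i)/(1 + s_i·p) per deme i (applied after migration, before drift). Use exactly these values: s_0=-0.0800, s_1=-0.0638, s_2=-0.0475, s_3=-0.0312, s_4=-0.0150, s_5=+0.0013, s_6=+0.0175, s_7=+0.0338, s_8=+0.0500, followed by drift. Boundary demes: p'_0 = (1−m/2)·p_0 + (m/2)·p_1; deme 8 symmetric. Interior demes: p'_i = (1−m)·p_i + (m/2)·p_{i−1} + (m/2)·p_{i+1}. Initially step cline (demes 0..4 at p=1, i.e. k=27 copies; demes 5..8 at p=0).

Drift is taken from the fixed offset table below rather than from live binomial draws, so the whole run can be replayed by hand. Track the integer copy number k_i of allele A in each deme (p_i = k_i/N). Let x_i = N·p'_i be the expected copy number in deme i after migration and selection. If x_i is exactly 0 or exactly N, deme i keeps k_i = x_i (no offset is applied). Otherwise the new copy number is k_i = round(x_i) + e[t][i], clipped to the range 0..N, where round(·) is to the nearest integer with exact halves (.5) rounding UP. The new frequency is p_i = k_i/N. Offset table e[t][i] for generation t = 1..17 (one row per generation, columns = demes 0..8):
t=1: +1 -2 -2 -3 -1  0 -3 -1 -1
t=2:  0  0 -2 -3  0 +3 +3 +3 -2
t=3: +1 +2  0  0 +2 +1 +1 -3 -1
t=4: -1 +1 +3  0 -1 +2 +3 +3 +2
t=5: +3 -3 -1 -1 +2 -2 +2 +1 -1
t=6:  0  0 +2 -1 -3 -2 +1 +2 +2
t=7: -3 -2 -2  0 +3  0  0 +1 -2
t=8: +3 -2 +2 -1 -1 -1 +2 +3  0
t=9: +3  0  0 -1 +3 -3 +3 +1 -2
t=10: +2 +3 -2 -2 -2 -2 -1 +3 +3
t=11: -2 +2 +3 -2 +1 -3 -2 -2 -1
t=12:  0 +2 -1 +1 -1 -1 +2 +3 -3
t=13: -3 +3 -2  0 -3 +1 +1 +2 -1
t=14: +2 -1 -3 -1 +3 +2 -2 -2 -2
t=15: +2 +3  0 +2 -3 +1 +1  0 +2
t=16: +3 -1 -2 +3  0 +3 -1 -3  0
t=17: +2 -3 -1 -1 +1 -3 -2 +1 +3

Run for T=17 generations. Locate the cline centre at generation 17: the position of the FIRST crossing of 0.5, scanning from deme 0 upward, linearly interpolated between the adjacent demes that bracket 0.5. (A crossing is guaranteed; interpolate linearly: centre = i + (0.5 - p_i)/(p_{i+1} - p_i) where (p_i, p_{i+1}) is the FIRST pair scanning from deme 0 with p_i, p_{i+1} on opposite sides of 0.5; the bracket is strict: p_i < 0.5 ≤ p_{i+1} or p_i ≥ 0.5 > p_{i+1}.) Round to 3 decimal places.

t=0: k=[27 27 27 27 27 0 0 0 0]
t=1: x=[27.0000 27.0000 27.0000 27.0000 25.2200 1.7571 0.0000 0.0000 0.0000] k=[27 27 27 27 24 2 0 0 0]
t=2: x=[27.0000 27.0000 27.0000 26.7988 22.7108 3.3038 0.1323 0.0000 0.0000] k=[27 27 27 24 23 6 3 0 0]
t=3: x=[27.0000 27.0000 26.7953 24.0477 21.8978 6.9167 3.0466 0.2015 0.0000] k=[27 27 27 24 24 8 4 0 0]
t=4: x=[27.0000 27.0000 26.7953 24.1143 22.9078 8.7877 4.0595 0.2687 0.0000] k=[27 27 27 24 22 11 7 3 0]
t=5: x=[27.0000 27.0000 26.7953 23.9810 21.3478 11.4636 7.0903 3.1565 0.2047] k=[27 27 26 23 23 9 9 4 0]
t=6: x=[27.0000 26.9306 25.8161 23.0902 22.0290 9.9182 8.7775 4.1811 0.2729] k=[27 27 27 22 19 8 10 6 2]
t=7: x=[27.0000 27.0000 26.6590 22.0022 18.3916 8.8527 9.7176 6.1566 2.3631] k=[27 27 25 22 21 9 10 7 0]
t=8: x=[27.0000 26.8612 24.8403 22.0022 20.2085 9.8531 9.8483 6.9095 0.4773] k=[27 25 27 21 19 9 12 10 0]
t=9: x=[26.8588 25.1495 26.4546 21.1154 18.3916 9.8531 11.7901 9.6855 0.6817] k=[27 25 26 20 21 7 15 11 0]
t=10: x=[26.8588 25.0807 25.4765 20.2966 19.9465 8.4375 14.3367 10.7594 0.7498] k=[27 27 23 18 18 6 13 14 4]
t=11: x=[27.0000 26.7225 22.7641 18.1373 17.1255 7.2419 12.7267 13.5094 4.8408] k=[27 27 26 16 18 4 11 12 4]
t=12: x=[27.0000 26.9306 25.3408 16.5779 16.8645 5.3706 10.7219 11.6346 4.7066] k=[27 27 24 18 16 4 13 15 2]
t=13: x=[27.0000 26.7918 23.6653 18.0716 15.2498 5.3706 12.6616 14.2489 2.9716] k=[27 27 22 18 12 6 14 16 2]
t=14: x=[27.0000 26.6531 21.8657 17.6775 11.8993 6.9167 13.7271 15.1813 3.0391] k=[27 26 19 17 15 9 12 13 1]
t=15: x=[26.9294 25.5205 19.0549 16.7996 14.6388 9.5930 11.9855 12.3775 1.8629] k=[27 27 19 19 12 11 13 12 4]
t=16: x=[27.0000 26.4453 19.2540 18.3598 12.2887 11.2035 12.9218 11.7652 4.7066] k=[27 25 17 21 12 14 12 9 5]
t=17: x=[26.8588 24.4624 17.4823 19.9918 12.6134 13.7488 12.0506 9.1348 5.4697] k=[27 21 16 19 14 11 10 10 8]

4.167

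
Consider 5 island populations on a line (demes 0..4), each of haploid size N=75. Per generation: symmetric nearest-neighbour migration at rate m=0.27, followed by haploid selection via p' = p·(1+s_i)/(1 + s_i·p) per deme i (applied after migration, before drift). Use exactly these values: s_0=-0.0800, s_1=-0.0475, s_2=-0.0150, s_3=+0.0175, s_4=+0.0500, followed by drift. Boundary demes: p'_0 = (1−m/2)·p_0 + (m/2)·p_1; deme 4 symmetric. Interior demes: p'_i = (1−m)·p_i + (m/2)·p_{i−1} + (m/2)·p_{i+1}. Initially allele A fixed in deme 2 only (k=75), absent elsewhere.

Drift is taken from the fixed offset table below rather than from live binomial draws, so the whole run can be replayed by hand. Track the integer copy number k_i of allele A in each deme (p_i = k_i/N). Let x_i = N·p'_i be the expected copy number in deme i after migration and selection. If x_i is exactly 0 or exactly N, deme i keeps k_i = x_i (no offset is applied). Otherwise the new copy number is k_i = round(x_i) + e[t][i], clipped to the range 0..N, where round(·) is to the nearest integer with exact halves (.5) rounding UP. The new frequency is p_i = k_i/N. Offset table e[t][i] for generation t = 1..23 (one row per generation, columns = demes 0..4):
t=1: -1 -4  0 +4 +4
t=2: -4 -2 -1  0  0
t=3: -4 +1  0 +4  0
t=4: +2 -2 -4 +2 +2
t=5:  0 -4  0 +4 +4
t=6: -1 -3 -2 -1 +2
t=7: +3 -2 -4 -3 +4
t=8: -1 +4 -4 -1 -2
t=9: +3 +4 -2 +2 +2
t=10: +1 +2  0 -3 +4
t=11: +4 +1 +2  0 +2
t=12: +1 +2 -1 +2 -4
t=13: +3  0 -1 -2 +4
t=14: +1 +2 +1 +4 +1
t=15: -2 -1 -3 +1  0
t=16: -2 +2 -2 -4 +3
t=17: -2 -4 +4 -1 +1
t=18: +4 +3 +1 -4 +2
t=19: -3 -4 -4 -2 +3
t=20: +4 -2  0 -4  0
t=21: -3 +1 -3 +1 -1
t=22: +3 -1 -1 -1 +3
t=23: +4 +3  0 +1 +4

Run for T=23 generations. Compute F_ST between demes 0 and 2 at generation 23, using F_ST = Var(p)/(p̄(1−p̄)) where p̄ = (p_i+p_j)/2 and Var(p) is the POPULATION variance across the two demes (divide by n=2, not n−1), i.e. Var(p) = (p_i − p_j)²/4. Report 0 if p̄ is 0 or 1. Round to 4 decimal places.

0.0057

t=0: k=[0 0 75 0 0]
t=1: x=[0.0000 9.7063 54.5258 10.2779 0.0000] k=[0 6 55 14 0]
t=2: x=[0.7458 11.3290 42.5721 17.8802 1.9820] k=[0 9 42 18 2]
t=3: x=[1.1193 11.7497 34.0239 19.3279 4.3559] k=[0 13 34 23 4]
t=4: x=[1.6176 13.5319 29.4094 22.1901 6.8632] k=[4 12 25 24 9]
t=5: x=[4.6991 12.1706 22.8691 22.3815 11.4918] k=[5 8 23 26 15]
t=6: x=[5.0014 9.2192 21.1497 24.3947 17.1211] k=[4 6 19 23 19]
t=7: x=[3.9464 7.1634 17.5808 22.1901 20.2532] k=[7 5 14 19 24]
t=8: x=[6.2364 6.2024 13.2939 19.2472 24.1162] k=[5 10 9 18 22]
t=9: x=[5.2528 8.8047 10.2159 17.5572 22.2152] k=[8 13 8 20 24]
t=10: x=[8.0555 11.1791 10.1615 19.1665 24.2537] k=[9 13 10 16 28]
t=11: x=[8.8670 11.5707 11.0716 17.0373 27.2203] k=[13 13 13 17 29]
t=12: x=[12.1282 12.4853 13.3731 18.3191 28.2336] k=[13 14 12 20 24]
t=13: x=[12.2559 13.0617 13.1850 19.7110 24.2537] k=[15 13 12 18 28]
t=14: x=[13.7679 12.6160 12.7839 18.7832 27.4940] k=[15 15 14 23 28]
t=15: x=[14.0244 14.2935 15.1663 22.7339 28.1779] k=[12 13 12 24 28]
t=16: x=[11.3106 12.2239 13.5861 23.1970 28.3147] k=[9 14 12 19 31]
t=17: x=[8.9938 12.5386 13.0513 19.9278 30.2564] k=[7 9 17 19 31]
t=18: x=[6.7407 9.4024 15.9990 20.6083 30.2564] k=[11 12 17 17 32]
t=19: x=[10.3673 12.0400 16.1328 19.2724 30.8571] k=[7 8 12 17 34]
t=20: x=[6.6145 8.0486 11.9821 18.8639 32.6012] k=[11 6 12 15 33]
t=21: x=[9.6048 7.1634 11.4476 17.2544 31.4574] k=[7 8 8 18 30]
t=22: x=[6.6145 7.5289 9.2270 18.5108 29.2457] k=[10 7 8 18 32]
t=23: x=[8.9187 7.2163 9.0935 18.7832 30.9934] k=[13 10 9 20 35]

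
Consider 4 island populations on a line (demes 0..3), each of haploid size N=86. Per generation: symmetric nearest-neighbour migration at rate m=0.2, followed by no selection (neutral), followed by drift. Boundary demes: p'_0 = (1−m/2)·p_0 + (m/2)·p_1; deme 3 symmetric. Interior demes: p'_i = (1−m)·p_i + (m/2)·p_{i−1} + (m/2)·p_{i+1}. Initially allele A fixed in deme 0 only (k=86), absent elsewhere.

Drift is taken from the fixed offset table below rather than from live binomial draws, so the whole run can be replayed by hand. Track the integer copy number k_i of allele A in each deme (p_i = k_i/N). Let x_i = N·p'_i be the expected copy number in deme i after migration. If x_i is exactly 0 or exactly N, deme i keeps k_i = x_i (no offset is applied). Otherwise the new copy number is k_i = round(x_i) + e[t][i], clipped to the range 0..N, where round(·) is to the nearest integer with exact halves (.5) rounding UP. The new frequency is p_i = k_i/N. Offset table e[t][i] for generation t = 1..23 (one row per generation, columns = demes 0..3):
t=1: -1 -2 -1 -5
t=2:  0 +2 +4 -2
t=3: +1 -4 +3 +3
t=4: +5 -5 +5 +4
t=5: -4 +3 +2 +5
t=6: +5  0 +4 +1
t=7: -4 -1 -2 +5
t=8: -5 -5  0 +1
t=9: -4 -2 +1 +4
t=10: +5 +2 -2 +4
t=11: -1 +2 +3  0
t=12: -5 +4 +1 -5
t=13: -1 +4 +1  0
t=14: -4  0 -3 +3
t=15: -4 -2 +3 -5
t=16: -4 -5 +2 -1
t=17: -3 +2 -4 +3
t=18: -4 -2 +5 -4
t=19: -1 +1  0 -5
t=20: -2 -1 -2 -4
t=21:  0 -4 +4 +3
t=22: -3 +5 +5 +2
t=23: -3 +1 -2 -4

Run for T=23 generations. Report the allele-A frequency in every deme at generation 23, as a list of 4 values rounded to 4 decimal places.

t=0: k=[86 0 0 0]
t=1: x=[77.4000 8.6000 0.0000 0.0000] k=[76 7 0 0]
t=2: x=[69.1000 13.2000 0.7000 0.0000] k=[69 15 5 0]
t=3: x=[63.6000 19.4000 5.5000 0.5000] k=[65 15 9 4]
t=4: x=[60.0000 19.4000 9.1000 4.5000] k=[65 14 14 9]
t=5: x=[59.9000 19.1000 13.5000 9.5000] k=[56 22 16 15]
t=6: x=[52.6000 24.8000 16.5000 15.1000] k=[58 25 21 16]
t=7: x=[54.7000 27.9000 20.9000 16.5000] k=[51 27 19 22]
t=8: x=[48.6000 28.6000 20.1000 21.7000] k=[44 24 20 23]
t=9: x=[42.0000 25.6000 20.7000 22.7000] k=[38 24 22 27]
t=10: x=[36.6000 25.2000 22.7000 26.5000] k=[42 27 21 31]
t=11: x=[40.5000 27.9000 22.6000 30.0000] k=[40 30 26 30]
t=12: x=[39.0000 30.6000 26.8000 29.6000] k=[34 35 28 25]
t=13: x=[34.1000 34.2000 28.4000 25.3000] k=[33 38 29 25]
t=14: x=[33.5000 36.6000 29.5000 25.4000] k=[30 37 27 28]
t=15: x=[30.7000 35.3000 28.1000 27.9000] k=[27 33 31 23]
t=16: x=[27.6000 32.2000 30.4000 23.8000] k=[24 27 32 23]
t=17: x=[24.3000 27.2000 30.6000 23.9000] k=[21 29 27 27]
t=18: x=[21.8000 28.0000 27.2000 27.0000] k=[18 26 32 23]
t=19: x=[18.8000 25.8000 30.5000 23.9000] k=[18 27 31 19]
t=20: x=[18.9000 26.5000 29.4000 20.2000] k=[17 26 27 16]
t=21: x=[17.9000 25.2000 25.8000 17.1000] k=[18 21 30 20]
t=22: x=[18.3000 21.6000 28.1000 21.0000] k=[15 27 33 23]
t=23: x=[16.2000 26.4000 31.4000 24.0000] k=[13 27 29 20]

[0.1512, 0.3140, 0.3372, 0.2326]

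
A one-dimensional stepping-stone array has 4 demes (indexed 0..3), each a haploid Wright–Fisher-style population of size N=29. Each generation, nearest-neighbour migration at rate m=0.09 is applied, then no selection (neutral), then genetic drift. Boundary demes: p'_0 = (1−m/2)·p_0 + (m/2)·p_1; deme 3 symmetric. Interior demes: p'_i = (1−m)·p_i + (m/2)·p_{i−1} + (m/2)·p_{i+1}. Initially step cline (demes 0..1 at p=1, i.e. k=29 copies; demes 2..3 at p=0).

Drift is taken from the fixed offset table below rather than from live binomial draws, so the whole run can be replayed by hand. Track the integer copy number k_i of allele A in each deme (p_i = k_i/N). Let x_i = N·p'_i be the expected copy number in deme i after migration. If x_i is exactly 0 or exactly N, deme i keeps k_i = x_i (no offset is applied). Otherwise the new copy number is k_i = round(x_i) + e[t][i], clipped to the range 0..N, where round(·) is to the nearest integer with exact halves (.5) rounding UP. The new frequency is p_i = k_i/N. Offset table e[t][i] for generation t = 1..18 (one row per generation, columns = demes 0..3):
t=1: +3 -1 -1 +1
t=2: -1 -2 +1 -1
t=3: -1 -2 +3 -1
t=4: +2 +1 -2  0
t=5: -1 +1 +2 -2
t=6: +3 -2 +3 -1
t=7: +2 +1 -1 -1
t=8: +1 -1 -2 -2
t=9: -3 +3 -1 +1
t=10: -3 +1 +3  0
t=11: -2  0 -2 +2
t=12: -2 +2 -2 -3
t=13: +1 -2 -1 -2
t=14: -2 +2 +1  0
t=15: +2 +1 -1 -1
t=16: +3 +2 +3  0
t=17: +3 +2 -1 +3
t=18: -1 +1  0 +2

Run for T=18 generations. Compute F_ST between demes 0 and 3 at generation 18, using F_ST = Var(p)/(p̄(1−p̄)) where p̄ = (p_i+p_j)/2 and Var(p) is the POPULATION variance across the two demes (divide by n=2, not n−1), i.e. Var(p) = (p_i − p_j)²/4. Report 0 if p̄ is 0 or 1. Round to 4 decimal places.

0.4762

t=0: k=[29 29 0 0]
t=1: x=[29.0000 27.6950 1.3050 0.0000] k=[29 27 0 0]
t=2: x=[28.9100 25.8750 1.2150 0.0000] k=[28 24 2 0]
t=3: x=[27.8200 23.1900 2.9000 0.0900] k=[27 21 6 0]
t=4: x=[26.7300 20.5950 6.4050 0.2700] k=[29 22 4 0]
t=5: x=[28.6850 21.5050 4.6300 0.1800] k=[28 23 7 0]
t=6: x=[27.7750 22.5050 7.4050 0.3150] k=[29 21 10 0]
t=7: x=[28.6400 20.8650 10.0450 0.4500] k=[29 22 9 0]
t=8: x=[28.6850 21.7300 9.1800 0.4050] k=[29 21 7 0]
t=9: x=[28.6400 20.7300 7.3150 0.3150] k=[26 24 6 1]
t=10: x=[25.9100 23.2800 6.5850 1.2250] k=[23 24 10 1]
t=11: x=[23.0450 23.3250 10.2250 1.4050] k=[21 23 8 3]
t=12: x=[21.0900 22.2350 8.4500 3.2250] k=[19 24 6 0]
t=13: x=[19.2250 22.9650 6.5400 0.2700] k=[20 21 6 0]
t=14: x=[20.0450 20.2800 6.4050 0.2700] k=[18 22 7 0]
t=15: x=[18.1800 21.1450 7.3600 0.3150] k=[20 22 6 0]
t=16: x=[20.0900 21.1900 6.4500 0.2700] k=[23 23 9 0]
t=17: x=[23.0000 22.3700 9.2250 0.4050] k=[26 24 8 3]
t=18: x=[25.9100 23.3700 8.4950 3.2250] k=[25 24 8 5]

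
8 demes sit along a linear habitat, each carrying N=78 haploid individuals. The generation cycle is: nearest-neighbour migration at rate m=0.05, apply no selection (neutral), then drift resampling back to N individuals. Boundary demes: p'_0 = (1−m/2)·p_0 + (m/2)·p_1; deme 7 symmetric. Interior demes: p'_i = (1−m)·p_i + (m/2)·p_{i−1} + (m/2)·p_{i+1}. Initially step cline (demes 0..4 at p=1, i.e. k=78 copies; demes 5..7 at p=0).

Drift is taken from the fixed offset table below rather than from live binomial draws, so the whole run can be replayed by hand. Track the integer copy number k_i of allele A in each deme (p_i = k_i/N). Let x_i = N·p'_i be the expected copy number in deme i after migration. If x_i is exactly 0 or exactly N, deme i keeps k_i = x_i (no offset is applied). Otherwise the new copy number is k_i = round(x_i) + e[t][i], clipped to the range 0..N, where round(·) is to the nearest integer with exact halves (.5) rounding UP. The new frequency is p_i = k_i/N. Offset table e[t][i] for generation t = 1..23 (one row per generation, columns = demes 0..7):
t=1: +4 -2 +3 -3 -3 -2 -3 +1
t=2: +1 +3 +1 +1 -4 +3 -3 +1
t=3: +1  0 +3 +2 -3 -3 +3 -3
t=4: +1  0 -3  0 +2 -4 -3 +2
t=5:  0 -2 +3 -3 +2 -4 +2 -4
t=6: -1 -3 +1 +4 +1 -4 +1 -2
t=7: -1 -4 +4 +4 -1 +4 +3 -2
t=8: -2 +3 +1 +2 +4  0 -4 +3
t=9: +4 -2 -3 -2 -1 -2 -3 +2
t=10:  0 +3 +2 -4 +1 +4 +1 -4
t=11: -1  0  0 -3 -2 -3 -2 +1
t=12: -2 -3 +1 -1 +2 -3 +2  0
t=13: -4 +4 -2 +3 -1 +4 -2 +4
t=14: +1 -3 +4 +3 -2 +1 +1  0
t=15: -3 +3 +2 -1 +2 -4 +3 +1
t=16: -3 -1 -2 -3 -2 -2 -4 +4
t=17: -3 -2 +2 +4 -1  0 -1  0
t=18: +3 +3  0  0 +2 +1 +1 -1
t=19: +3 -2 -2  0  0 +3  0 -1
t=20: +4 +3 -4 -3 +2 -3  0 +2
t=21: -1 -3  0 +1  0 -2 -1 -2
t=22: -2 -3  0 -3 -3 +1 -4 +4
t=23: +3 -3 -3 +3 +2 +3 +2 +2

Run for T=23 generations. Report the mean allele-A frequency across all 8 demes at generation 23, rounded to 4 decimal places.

t=0: k=[78 78 78 78 78 0 0 0]
t=1: x=[78.0000 78.0000 78.0000 78.0000 76.0500 1.9500 0.0000 0.0000] k=[78 78 78 78 73 0 0 0]
t=2: x=[78.0000 78.0000 78.0000 77.8750 71.3000 1.8250 0.0000 0.0000] k=[78 78 78 78 67 5 0 0]
t=3: x=[78.0000 78.0000 78.0000 77.7250 65.7250 6.4250 0.1250 0.0000] k=[78 78 78 78 63 3 3 0]
t=4: x=[78.0000 78.0000 78.0000 77.6250 61.8750 4.5000 2.9250 0.0750] k=[78 78 78 78 64 1 0 2]
t=5: x=[78.0000 78.0000 78.0000 77.6500 62.7750 2.5500 0.0750 1.9500] k=[78 78 78 75 65 0 2 0]
t=6: x=[78.0000 78.0000 77.9250 74.8250 63.6250 1.6750 1.9000 0.0500] k=[78 78 78 78 65 0 3 0]
t=7: x=[78.0000 78.0000 78.0000 77.6750 63.7000 1.7000 2.8500 0.0750] k=[78 78 78 78 63 6 6 0]
t=8: x=[78.0000 78.0000 78.0000 77.6250 61.9500 7.4250 5.8500 0.1500] k=[78 78 78 78 66 7 2 3]
t=9: x=[78.0000 78.0000 78.0000 77.7000 64.8250 8.3500 2.1500 2.9750] k=[78 78 78 76 64 6 0 5]
t=10: x=[78.0000 78.0000 77.9500 75.7500 62.8500 7.3000 0.2750 4.8750] k=[78 78 78 72 64 11 1 1]
t=11: x=[78.0000 78.0000 77.8500 71.9500 62.8750 12.0750 1.2500 1.0000] k=[78 78 78 69 61 9 0 2]
t=12: x=[78.0000 78.0000 77.7750 69.0250 59.9000 10.0750 0.2750 1.9500] k=[78 78 78 68 62 7 2 2]
t=13: x=[78.0000 78.0000 77.7500 68.1000 60.7750 8.2500 2.1250 2.0000] k=[78 78 76 71 60 12 0 6]
t=14: x=[78.0000 77.9500 75.9250 70.8500 59.0750 12.9000 0.4500 5.8500] k=[78 75 78 74 57 14 1 6]
t=15: x=[77.9250 75.1500 77.8250 73.6750 56.3500 14.7500 1.4500 5.8750] k=[75 78 78 73 58 11 4 7]
t=16: x=[75.0750 77.9250 77.8750 72.7500 57.2000 12.0000 4.2500 6.9250] k=[72 77 76 70 55 10 0 11]
t=17: x=[72.1250 76.8500 75.8750 69.7750 54.2500 10.8750 0.5250 10.7250] k=[69 75 78 74 53 11 0 11]
t=18: x=[69.1500 74.9250 77.8250 73.5750 52.4750 11.7750 0.5500 10.7250] k=[72 78 78 74 54 13 2 10]
t=19: x=[72.1500 77.8500 77.9000 73.6000 53.4750 13.7500 2.4750 9.8000] k=[75 76 76 74 53 17 2 9]
t=20: x=[75.0250 75.9750 75.9500 73.5250 52.6250 17.5250 2.5500 8.8250] k=[78 78 72 71 55 15 3 11]
t=21: x=[78.0000 77.8500 72.1250 70.6250 54.4000 15.7000 3.5000 10.8000] k=[78 75 72 72 54 14 3 9]
t=22: x=[77.9250 75.0000 72.0750 71.5500 53.4500 14.7250 3.4250 8.8500] k=[76 72 72 69 50 16 0 13]
t=23: x=[75.9000 72.1000 71.9250 68.6000 49.6250 16.4500 0.7250 12.6750] k=[78 69 69 72 52 19 3 15]

0.6042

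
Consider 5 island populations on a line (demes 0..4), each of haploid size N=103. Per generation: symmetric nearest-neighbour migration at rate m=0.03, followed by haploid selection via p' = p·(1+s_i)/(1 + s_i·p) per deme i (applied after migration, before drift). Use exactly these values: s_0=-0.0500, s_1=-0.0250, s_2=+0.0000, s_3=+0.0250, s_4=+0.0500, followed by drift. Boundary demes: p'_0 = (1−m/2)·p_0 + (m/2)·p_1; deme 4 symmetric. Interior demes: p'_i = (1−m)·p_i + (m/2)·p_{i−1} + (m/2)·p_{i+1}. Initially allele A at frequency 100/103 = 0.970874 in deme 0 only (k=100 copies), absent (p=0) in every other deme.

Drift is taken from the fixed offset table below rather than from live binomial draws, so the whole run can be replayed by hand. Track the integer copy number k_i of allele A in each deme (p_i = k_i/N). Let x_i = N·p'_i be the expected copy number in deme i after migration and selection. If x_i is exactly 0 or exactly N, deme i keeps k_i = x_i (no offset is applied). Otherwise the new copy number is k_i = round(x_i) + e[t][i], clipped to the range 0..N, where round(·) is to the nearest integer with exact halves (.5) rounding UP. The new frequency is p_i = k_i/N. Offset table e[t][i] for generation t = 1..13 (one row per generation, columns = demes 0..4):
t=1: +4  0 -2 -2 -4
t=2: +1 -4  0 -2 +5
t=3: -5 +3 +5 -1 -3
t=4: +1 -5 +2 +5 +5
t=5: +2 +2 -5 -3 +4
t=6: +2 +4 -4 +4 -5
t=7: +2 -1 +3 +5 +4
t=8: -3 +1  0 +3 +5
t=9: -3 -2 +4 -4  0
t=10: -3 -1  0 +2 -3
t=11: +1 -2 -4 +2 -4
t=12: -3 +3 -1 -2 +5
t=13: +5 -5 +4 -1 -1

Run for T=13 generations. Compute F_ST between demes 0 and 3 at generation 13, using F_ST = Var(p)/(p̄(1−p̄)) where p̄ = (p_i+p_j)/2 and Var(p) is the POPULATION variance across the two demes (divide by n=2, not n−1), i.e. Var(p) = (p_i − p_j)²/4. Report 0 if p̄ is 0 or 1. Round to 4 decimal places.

t=0: k=[100 0 0 0 0]
t=1: x=[98.2740 1.4630 0.0000 0.0000 0.0000] k=[102 1 0 0 0]
t=2: x=[100.3560 2.4390 0.0150 0.0000 0.0000] k=[101 0 0 0 0]
t=3: x=[99.3066 1.4777 0.0000 0.0000 0.0000] k=[94 4 0 0 0]
t=4: x=[92.1626 5.1644 0.0600 0.0000 0.0000] k=[93 0 2 0 0]
t=5: x=[91.0747 1.3899 1.9400 0.0307 0.0000] k=[93 3 0 0 0]
t=6: x=[91.1215 4.2018 0.0450 0.0000 0.0000] k=[93 8 0 0 0]
t=7: x=[91.1996 8.9460 0.1200 0.0000 0.0000] k=[93 8 3 0 0]
t=8: x=[91.1996 8.9901 3.0300 0.0461 0.0000] k=[88 10 3 3 0]
t=9: x=[86.1184 10.8174 3.1050 3.0267 0.0472] k=[83 9 7 0 0]
t=10: x=[81.0161 9.8521 6.9250 0.1076 0.0000] k=[78 9 7 2 0]
t=11: x=[75.9545 9.7786 6.9550 2.0951 0.0315] k=[77 8 3 4 0]
t=12: x=[74.9299 8.7550 3.0900 4.0193 0.0630] k=[72 12 2 2 5]
t=13: x=[69.9596 12.4698 2.1500 2.0951 5.1903] k=[75 7 6 1 4]

0.5543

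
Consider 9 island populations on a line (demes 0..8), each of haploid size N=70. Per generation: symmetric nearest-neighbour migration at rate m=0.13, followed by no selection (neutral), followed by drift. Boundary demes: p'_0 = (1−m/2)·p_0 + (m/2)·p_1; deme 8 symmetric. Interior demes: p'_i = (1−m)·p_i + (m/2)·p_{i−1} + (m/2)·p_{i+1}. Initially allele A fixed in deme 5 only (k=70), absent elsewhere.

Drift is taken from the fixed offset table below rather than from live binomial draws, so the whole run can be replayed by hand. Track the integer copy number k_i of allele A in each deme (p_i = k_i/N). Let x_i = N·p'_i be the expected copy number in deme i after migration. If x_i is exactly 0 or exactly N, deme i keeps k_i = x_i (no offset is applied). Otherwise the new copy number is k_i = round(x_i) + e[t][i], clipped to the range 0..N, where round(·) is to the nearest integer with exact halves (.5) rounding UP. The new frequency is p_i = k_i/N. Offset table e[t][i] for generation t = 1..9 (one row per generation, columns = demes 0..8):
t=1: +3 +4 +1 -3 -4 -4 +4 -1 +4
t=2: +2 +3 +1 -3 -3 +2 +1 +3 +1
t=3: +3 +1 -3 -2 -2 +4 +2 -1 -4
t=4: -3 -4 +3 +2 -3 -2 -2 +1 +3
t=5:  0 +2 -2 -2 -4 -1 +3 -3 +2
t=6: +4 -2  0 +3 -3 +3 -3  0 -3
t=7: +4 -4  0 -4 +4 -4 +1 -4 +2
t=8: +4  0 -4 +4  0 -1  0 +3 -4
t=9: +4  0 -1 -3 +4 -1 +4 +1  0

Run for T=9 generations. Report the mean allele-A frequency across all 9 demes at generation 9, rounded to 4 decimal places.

t=0: k=[0 0 0 0 0 70 0 0 0]
t=1: x=[0.0000 0.0000 0.0000 0.0000 4.5500 60.9000 4.5500 0.0000 0.0000] k=[0 0 0 0 1 57 9 0 0]
t=2: x=[0.0000 0.0000 0.0000 0.0650 4.5750 50.2400 11.5350 0.5850 0.0000] k=[0 0 0 0 2 52 13 4 0]
t=3: x=[0.0000 0.0000 0.0000 0.1300 5.1200 46.2150 14.9500 4.3250 0.2600] k=[0 0 0 0 3 50 17 3 0]
t=4: x=[0.0000 0.0000 0.0000 0.1950 5.8600 44.8000 18.2350 3.7150 0.1950] k=[0 0 0 2 3 43 16 5 3]
t=5: x=[0.0000 0.0000 0.1300 1.9350 5.5350 38.6450 17.0400 5.5850 3.1300] k=[0 0 0 0 2 38 20 3 5]
t=6: x=[0.0000 0.0000 0.0000 0.1300 4.2100 34.4900 20.0650 4.2350 4.8700] k=[0 0 0 3 1 37 17 4 2]
t=7: x=[0.0000 0.0000 0.1950 2.6750 3.4700 33.3600 17.4550 4.7150 2.1300] k=[0 0 0 0 7 29 18 1 4]
t=8: x=[0.0000 0.0000 0.0000 0.4550 7.9750 26.8550 17.6100 2.3000 3.8050] k=[0 0 0 4 8 26 18 5 0]
t=9: x=[0.0000 0.0000 0.2600 4.0000 8.9100 24.3100 17.6750 5.5200 0.3250] k=[0 0 0 1 13 23 22 7 0]

0.1048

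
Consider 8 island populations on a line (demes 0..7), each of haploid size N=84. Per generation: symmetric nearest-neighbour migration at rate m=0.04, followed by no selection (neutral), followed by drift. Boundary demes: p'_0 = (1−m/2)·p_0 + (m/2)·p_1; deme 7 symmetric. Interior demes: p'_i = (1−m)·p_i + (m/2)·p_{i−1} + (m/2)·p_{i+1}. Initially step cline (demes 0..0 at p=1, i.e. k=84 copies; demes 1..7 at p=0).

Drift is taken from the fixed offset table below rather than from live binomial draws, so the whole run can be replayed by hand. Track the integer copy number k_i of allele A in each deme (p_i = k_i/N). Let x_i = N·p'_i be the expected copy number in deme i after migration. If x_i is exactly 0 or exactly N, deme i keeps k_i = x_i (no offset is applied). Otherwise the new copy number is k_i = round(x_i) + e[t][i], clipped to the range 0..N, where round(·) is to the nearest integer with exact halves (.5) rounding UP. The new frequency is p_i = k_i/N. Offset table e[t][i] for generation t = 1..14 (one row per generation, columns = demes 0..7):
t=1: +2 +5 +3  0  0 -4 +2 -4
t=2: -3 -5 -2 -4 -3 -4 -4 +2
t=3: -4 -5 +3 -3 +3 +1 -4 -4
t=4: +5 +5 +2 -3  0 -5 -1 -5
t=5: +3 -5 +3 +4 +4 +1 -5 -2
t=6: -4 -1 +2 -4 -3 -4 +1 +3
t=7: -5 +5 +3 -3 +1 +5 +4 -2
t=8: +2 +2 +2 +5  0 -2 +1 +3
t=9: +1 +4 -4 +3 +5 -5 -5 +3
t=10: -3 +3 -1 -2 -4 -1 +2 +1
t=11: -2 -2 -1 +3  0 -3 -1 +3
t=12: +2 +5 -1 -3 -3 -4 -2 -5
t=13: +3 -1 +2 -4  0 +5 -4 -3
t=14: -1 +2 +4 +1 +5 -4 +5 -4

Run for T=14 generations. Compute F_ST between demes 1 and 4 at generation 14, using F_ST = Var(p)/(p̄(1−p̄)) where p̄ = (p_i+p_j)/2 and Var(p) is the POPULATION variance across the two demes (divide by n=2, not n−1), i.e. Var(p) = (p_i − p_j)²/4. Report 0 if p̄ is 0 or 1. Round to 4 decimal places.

0.1264

t=0: k=[84 0 0 0 0 0 0 0]
t=1: x=[82.3200 1.6800 0.0000 0.0000 0.0000 0.0000 0.0000 0.0000] k=[84 7 0 0 0 0 0 0]
t=2: x=[82.4600 8.4000 0.1400 0.0000 0.0000 0.0000 0.0000 0.0000] k=[79 3 0 0 0 0 0 0]
t=3: x=[77.4800 4.4600 0.0600 0.0000 0.0000 0.0000 0.0000 0.0000] k=[73 0 3 0 0 0 0 0]
t=4: x=[71.5400 1.5200 2.8800 0.0600 0.0000 0.0000 0.0000 0.0000] k=[77 7 5 0 0 0 0 0]
t=5: x=[75.6000 8.3600 4.9400 0.1000 0.0000 0.0000 0.0000 0.0000] k=[79 3 8 4 0 0 0 0]
t=6: x=[77.4800 4.6200 7.8200 4.0000 0.0800 0.0000 0.0000 0.0000] k=[73 4 10 0 0 0 0 0]
t=7: x=[71.6200 5.5000 9.6800 0.2000 0.0000 0.0000 0.0000 0.0000] k=[67 11 13 0 0 0 0 0]
t=8: x=[65.8800 12.1600 12.7000 0.2600 0.0000 0.0000 0.0000 0.0000] k=[68 14 15 5 0 0 0 0]
t=9: x=[66.9200 15.1000 14.7800 5.1000 0.1000 0.0000 0.0000 0.0000] k=[68 19 11 8 5 0 0 0]
t=10: x=[67.0200 19.8200 11.1000 8.0000 4.9600 0.1000 0.0000 0.0000] k=[64 23 10 6 1 0 0 0]
t=11: x=[63.1800 23.5600 10.1800 5.9800 1.0800 0.0200 0.0000 0.0000] k=[61 22 9 9 1 0 0 0]
t=12: x=[60.2200 22.5200 9.2600 8.8400 1.1400 0.0200 0.0000 0.0000] k=[62 28 8 6 0 0 0 0]
t=13: x=[61.3200 28.2800 8.3600 5.9200 0.1200 0.0000 0.0000 0.0000] k=[64 27 10 2 0 0 0 0]
t=14: x=[63.2600 27.4000 10.1800 2.1200 0.0400 0.0000 0.0000 0.0000] k=[62 29 14 3 5 0 0 0]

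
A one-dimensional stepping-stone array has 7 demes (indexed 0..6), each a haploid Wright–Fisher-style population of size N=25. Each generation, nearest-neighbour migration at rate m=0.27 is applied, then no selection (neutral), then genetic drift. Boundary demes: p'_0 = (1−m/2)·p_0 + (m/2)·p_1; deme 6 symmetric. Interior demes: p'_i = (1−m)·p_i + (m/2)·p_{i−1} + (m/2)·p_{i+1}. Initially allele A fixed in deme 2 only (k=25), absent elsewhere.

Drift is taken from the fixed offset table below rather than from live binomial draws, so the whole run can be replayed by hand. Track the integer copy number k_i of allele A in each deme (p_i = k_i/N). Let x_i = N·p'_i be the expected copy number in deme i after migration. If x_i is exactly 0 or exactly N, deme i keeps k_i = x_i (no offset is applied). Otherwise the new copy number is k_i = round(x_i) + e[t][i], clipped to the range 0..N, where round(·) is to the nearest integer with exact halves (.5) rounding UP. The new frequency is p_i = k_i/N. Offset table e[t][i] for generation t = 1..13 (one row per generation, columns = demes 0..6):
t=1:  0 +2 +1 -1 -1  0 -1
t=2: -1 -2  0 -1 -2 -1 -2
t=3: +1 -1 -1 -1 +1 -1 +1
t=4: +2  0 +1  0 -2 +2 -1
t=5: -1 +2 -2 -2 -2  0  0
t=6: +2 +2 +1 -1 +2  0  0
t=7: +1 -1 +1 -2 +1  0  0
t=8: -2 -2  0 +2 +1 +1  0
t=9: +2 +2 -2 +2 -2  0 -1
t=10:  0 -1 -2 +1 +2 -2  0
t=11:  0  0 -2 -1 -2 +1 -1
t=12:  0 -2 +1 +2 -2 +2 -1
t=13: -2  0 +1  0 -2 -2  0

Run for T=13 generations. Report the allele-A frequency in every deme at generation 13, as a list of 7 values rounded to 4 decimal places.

[0.1600, 0.1600, 0.1600, 0.1600, 0.0000, 0.0400, 0.0400]

t=0: k=[0 0 25 0 0 0 0]
t=1: x=[0.0000 3.3750 18.2500 3.3750 0.0000 0.0000 0.0000] k=[0 5 19 2 0 0 0]
t=2: x=[0.6750 6.2150 14.8150 4.0250 0.2700 0.0000 0.0000] k=[0 4 15 3 0 0 0]
t=3: x=[0.5400 4.9450 11.8950 4.2150 0.4050 0.0000 0.0000] k=[2 4 11 3 1 0 0]
t=4: x=[2.2700 4.6750 8.9750 3.8100 1.1350 0.1350 0.0000] k=[4 5 10 4 0 2 0]
t=5: x=[4.1350 5.5400 8.5150 4.2700 0.8100 1.4600 0.2700] k=[3 8 7 2 0 1 0]
t=6: x=[3.6750 7.1900 6.4600 2.4050 0.4050 0.7300 0.1350] k=[6 9 7 1 2 1 0]
t=7: x=[6.4050 8.3250 6.4600 1.9450 1.7300 1.0000 0.1350] k=[7 7 7 0 3 1 0]
t=8: x=[7.0000 7.0000 6.0550 1.3500 2.3250 1.1350 0.1350] k=[5 5 6 3 3 2 0]
t=9: x=[5.0000 5.1350 5.4600 3.4050 2.8650 1.8650 0.2700] k=[7 7 3 5 1 2 0]
t=10: x=[7.0000 6.4600 3.8100 4.1900 1.6750 1.5950 0.2700] k=[7 5 2 5 4 0 0]
t=11: x=[6.7300 4.8650 2.8100 4.4600 3.5950 0.5400 0.0000] k=[7 5 1 3 2 2 0]
t=12: x=[6.7300 4.7300 1.8100 2.5950 2.1350 1.7300 0.2700] k=[7 3 3 5 0 4 0]
t=13: x=[6.4600 3.5400 3.2700 4.0550 1.2150 2.9200 0.5400] k=[4 4 4 4 0 1 1]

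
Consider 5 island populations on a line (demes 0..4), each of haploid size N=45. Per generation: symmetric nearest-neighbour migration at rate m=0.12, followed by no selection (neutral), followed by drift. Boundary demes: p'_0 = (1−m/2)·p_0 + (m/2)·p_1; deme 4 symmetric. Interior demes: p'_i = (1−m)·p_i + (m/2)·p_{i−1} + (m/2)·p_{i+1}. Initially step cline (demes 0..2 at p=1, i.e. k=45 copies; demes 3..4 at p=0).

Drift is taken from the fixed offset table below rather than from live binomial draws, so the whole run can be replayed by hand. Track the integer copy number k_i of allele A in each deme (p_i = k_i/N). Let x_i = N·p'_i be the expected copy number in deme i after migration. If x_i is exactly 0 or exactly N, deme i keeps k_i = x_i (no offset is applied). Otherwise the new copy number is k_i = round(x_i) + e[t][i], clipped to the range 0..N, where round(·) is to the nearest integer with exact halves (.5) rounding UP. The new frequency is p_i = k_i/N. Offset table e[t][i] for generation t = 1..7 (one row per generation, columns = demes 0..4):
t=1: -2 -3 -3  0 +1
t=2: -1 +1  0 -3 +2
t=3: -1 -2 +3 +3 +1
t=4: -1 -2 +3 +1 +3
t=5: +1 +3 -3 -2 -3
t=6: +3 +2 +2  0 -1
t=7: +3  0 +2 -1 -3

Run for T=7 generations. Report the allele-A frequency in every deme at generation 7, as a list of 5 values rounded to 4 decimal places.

t=0: k=[45 45 45 0 0]
t=1: x=[45.0000 45.0000 42.3000 2.7000 0.0000] k=[45 45 39 3 0]
t=2: x=[45.0000 44.6400 37.2000 4.9800 0.1800] k=[45 45 37 2 2]
t=3: x=[45.0000 44.5200 35.3800 4.1000 2.0000] k=[45 43 38 7 3]
t=4: x=[44.8800 42.8200 36.4400 8.6200 3.2400] k=[44 41 39 10 6]
t=5: x=[43.8200 41.0600 37.3800 11.5000 6.2400] k=[45 44 34 10 3]
t=6: x=[44.9400 43.4600 33.1600 11.0200 3.4200] k=[45 45 35 11 2]
t=7: x=[45.0000 44.4000 34.1600 11.9000 2.5400] k=[45 44 36 11 0]

[1.0000, 0.9778, 0.8000, 0.2444, 0.0000]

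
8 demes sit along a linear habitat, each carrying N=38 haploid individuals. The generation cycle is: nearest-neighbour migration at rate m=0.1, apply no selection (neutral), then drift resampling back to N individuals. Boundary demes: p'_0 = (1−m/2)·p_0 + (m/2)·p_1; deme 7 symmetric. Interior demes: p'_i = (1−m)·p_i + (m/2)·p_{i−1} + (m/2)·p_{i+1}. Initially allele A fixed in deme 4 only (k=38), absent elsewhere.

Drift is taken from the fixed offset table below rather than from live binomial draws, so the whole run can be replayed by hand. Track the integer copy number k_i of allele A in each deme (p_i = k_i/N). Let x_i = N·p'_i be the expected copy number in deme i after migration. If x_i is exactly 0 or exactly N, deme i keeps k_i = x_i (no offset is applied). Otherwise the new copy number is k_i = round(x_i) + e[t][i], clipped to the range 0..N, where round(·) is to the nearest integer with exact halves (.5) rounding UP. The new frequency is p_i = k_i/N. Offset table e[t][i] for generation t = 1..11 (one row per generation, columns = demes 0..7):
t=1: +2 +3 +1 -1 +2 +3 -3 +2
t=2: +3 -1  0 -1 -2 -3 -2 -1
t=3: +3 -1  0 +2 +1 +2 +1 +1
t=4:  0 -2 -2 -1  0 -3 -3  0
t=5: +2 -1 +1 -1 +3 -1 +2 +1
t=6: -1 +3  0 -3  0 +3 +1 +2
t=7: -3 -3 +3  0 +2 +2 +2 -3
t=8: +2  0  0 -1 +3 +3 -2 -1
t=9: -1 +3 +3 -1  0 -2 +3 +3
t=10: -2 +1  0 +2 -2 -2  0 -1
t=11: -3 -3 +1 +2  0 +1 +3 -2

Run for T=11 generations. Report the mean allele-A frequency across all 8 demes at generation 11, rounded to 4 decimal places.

0.1941

t=0: k=[0 0 0 0 38 0 0 0]
t=1: x=[0.0000 0.0000 0.0000 1.9000 34.2000 1.9000 0.0000 0.0000] k=[0 0 0 1 36 5 0 0]
t=2: x=[0.0000 0.0000 0.0500 2.7000 32.7000 6.3000 0.2500 0.0000] k=[0 0 0 2 31 3 0 0]
t=3: x=[0.0000 0.0000 0.1000 3.3500 28.1500 4.2500 0.1500 0.0000] k=[0 0 0 5 29 6 1 0]
t=4: x=[0.0000 0.0000 0.2500 5.9500 26.6500 6.9000 1.2000 0.0500] k=[0 0 0 5 27 4 0 0]
t=5: x=[0.0000 0.0000 0.2500 5.8500 24.7500 4.9500 0.2000 0.0000] k=[0 0 1 5 28 4 2 0]
t=6: x=[0.0000 0.0500 1.1500 5.9500 25.6500 5.1000 2.0000 0.1000] k=[0 3 1 3 26 8 3 2]
t=7: x=[0.1500 2.7500 1.2000 4.0500 23.9500 8.6500 3.2000 2.0500] k=[0 0 4 4 26 11 5 0]
t=8: x=[0.0000 0.2000 3.8000 5.1000 24.1500 11.4500 5.0500 0.2500] k=[0 0 4 4 27 14 3 0]
t=9: x=[0.0000 0.2000 3.8000 5.1500 25.2000 14.1000 3.4000 0.1500] k=[0 3 7 4 25 12 6 3]
t=10: x=[0.1500 3.0500 6.6500 5.2000 23.3000 12.3500 6.1500 3.1500] k=[0 4 7 7 21 10 6 2]
t=11: x=[0.2000 3.9500 6.8500 7.7000 19.7500 10.3500 6.0000 2.2000] k=[0 1 8 10 20 11 9 0]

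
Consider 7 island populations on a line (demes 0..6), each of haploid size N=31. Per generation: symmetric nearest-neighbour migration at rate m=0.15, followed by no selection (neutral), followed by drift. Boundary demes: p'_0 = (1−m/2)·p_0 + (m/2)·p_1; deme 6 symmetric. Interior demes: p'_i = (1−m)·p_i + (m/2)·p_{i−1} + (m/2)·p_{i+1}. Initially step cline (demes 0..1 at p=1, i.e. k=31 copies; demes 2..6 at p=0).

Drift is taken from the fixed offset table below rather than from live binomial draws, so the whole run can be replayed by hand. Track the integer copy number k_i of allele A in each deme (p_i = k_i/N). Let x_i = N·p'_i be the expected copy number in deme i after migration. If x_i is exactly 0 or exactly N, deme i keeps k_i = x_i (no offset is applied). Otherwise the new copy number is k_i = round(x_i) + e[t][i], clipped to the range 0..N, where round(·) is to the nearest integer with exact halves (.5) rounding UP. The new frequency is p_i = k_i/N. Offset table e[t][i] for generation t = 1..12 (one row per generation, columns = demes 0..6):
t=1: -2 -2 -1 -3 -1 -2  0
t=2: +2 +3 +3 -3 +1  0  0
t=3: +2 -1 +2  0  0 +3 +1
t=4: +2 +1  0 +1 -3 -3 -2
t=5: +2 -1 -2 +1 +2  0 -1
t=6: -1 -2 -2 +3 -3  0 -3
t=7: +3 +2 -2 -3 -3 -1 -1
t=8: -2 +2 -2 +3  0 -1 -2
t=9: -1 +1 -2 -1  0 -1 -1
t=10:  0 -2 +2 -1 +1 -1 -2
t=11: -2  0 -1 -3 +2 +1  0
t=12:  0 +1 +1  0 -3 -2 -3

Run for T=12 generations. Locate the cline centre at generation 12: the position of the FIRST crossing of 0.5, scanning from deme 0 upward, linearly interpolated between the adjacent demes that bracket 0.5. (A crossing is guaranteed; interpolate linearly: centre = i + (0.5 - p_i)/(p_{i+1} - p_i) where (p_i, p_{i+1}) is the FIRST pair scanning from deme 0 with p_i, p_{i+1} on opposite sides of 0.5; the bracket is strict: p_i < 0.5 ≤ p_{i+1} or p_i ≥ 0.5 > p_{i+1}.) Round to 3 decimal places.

t=0: k=[31 31 0 0 0 0 0]
t=1: x=[31.0000 28.6750 2.3250 0.0000 0.0000 0.0000 0.0000] k=[31 27 1 0 0 0 0]
t=2: x=[30.7000 25.3500 2.8750 0.0750 0.0000 0.0000 0.0000] k=[31 28 6 0 0 0 0]
t=3: x=[30.7750 26.5750 7.2000 0.4500 0.0000 0.0000 0.0000] k=[31 26 9 0 0 0 0]
t=4: x=[30.6250 25.1000 9.6000 0.6750 0.0000 0.0000 0.0000] k=[31 26 10 2 0 0 0]
t=5: x=[30.6250 25.1750 10.6000 2.4500 0.1500 0.0000 0.0000] k=[31 24 9 3 2 0 0]
t=6: x=[30.4750 23.4000 9.6750 3.3750 1.9250 0.1500 0.0000] k=[29 21 8 6 0 0 0]
t=7: x=[28.4000 20.6250 8.8250 5.7000 0.4500 0.0000 0.0000] k=[31 23 7 3 0 0 0]
t=8: x=[30.4000 22.4000 7.9000 3.0750 0.2250 0.0000 0.0000] k=[28 24 6 6 0 0 0]
t=9: x=[27.7000 22.9500 7.3500 5.5500 0.4500 0.0000 0.0000] k=[27 24 5 5 0 0 0]
t=10: x=[26.7750 22.8000 6.4250 4.6250 0.3750 0.0000 0.0000] k=[27 21 8 4 1 0 0]
t=11: x=[26.5500 20.4750 8.6750 4.0750 1.1500 0.0750 0.0000] k=[25 20 8 1 3 1 0]
t=12: x=[24.6250 19.4750 8.3750 1.6750 2.7000 1.0750 0.0750] k=[25 20 9 2 0 0 0]

1.409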